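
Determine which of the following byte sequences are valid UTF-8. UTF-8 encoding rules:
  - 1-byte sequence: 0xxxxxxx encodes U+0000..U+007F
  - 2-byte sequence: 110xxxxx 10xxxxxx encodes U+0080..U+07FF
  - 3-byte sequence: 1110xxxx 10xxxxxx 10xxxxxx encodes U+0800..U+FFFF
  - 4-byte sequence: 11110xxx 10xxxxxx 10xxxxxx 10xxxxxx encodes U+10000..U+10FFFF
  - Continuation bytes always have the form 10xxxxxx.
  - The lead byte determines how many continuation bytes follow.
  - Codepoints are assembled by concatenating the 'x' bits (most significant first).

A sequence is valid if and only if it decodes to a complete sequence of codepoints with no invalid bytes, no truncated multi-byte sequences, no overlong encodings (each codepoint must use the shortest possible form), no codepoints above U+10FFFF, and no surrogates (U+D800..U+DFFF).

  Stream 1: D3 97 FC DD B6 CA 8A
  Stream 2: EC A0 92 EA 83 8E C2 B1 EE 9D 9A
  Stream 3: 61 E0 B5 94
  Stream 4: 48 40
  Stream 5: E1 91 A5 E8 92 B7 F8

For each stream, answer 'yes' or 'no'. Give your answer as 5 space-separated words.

Answer: no yes yes yes no

Derivation:
Stream 1: error at byte offset 2. INVALID
Stream 2: decodes cleanly. VALID
Stream 3: decodes cleanly. VALID
Stream 4: decodes cleanly. VALID
Stream 5: error at byte offset 6. INVALID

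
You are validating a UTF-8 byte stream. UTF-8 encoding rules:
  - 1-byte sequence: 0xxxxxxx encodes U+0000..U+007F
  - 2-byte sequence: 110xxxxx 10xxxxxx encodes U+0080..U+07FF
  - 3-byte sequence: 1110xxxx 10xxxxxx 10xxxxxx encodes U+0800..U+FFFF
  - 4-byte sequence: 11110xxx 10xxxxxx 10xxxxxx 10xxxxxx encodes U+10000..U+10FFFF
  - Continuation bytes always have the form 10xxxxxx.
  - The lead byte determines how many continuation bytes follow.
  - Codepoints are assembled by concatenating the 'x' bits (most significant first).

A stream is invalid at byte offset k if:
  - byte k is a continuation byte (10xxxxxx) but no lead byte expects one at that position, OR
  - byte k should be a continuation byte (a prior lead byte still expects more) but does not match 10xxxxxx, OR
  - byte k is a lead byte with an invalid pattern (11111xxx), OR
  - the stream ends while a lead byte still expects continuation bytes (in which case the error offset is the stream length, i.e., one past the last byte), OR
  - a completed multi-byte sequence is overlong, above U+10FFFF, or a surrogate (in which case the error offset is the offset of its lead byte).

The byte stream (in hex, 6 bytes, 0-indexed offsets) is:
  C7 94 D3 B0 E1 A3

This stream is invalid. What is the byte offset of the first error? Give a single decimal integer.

Answer: 6

Derivation:
Byte[0]=C7: 2-byte lead, need 1 cont bytes. acc=0x7
Byte[1]=94: continuation. acc=(acc<<6)|0x14=0x1D4
Completed: cp=U+01D4 (starts at byte 0)
Byte[2]=D3: 2-byte lead, need 1 cont bytes. acc=0x13
Byte[3]=B0: continuation. acc=(acc<<6)|0x30=0x4F0
Completed: cp=U+04F0 (starts at byte 2)
Byte[4]=E1: 3-byte lead, need 2 cont bytes. acc=0x1
Byte[5]=A3: continuation. acc=(acc<<6)|0x23=0x63
Byte[6]: stream ended, expected continuation. INVALID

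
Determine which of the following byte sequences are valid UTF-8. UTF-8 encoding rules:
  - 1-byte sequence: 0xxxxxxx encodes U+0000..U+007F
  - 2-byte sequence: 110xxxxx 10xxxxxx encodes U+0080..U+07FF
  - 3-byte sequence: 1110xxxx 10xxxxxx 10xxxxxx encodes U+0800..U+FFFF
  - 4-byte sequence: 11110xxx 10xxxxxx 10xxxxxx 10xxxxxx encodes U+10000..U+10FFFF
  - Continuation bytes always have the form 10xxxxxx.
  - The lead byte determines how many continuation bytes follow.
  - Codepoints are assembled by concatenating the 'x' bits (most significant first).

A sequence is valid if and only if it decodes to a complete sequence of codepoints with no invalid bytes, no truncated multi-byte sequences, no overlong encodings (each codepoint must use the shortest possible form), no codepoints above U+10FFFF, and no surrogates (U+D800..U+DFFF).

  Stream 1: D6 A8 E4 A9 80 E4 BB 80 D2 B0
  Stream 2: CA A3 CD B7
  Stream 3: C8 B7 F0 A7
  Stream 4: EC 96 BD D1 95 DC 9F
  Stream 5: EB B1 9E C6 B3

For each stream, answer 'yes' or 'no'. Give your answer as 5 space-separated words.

Answer: yes yes no yes yes

Derivation:
Stream 1: decodes cleanly. VALID
Stream 2: decodes cleanly. VALID
Stream 3: error at byte offset 4. INVALID
Stream 4: decodes cleanly. VALID
Stream 5: decodes cleanly. VALID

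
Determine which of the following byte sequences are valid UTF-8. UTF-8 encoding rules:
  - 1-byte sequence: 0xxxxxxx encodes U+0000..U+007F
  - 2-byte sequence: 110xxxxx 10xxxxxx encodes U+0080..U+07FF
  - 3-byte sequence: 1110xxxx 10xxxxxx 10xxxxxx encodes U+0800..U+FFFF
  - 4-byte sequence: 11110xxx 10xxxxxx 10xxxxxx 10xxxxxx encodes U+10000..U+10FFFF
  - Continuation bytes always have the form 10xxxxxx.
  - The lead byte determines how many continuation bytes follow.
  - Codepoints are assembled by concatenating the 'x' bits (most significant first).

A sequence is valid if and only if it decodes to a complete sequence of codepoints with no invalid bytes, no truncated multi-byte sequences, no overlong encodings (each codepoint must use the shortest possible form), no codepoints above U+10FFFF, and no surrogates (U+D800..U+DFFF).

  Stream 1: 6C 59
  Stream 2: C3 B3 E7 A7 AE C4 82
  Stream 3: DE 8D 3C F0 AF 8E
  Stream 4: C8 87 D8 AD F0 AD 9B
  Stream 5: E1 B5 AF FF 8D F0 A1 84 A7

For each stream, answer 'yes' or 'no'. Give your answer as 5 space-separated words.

Answer: yes yes no no no

Derivation:
Stream 1: decodes cleanly. VALID
Stream 2: decodes cleanly. VALID
Stream 3: error at byte offset 6. INVALID
Stream 4: error at byte offset 7. INVALID
Stream 5: error at byte offset 3. INVALID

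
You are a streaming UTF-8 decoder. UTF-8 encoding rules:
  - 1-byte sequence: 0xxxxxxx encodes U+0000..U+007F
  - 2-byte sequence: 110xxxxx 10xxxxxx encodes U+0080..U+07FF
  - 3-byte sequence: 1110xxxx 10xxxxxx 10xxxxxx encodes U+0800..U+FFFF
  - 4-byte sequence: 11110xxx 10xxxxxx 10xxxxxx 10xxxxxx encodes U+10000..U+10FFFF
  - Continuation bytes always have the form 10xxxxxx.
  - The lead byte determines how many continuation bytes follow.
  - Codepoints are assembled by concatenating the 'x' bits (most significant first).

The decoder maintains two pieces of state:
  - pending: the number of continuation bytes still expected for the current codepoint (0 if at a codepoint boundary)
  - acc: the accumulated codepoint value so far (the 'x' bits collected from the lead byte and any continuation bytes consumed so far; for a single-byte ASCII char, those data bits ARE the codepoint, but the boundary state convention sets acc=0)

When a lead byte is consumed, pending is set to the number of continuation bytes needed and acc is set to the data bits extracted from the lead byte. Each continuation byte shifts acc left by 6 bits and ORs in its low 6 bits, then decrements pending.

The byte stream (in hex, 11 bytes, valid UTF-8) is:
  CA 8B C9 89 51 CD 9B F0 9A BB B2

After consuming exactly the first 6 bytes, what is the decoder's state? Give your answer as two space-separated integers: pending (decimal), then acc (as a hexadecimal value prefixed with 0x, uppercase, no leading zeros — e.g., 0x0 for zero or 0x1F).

Answer: 1 0xD

Derivation:
Byte[0]=CA: 2-byte lead. pending=1, acc=0xA
Byte[1]=8B: continuation. acc=(acc<<6)|0x0B=0x28B, pending=0
Byte[2]=C9: 2-byte lead. pending=1, acc=0x9
Byte[3]=89: continuation. acc=(acc<<6)|0x09=0x249, pending=0
Byte[4]=51: 1-byte. pending=0, acc=0x0
Byte[5]=CD: 2-byte lead. pending=1, acc=0xD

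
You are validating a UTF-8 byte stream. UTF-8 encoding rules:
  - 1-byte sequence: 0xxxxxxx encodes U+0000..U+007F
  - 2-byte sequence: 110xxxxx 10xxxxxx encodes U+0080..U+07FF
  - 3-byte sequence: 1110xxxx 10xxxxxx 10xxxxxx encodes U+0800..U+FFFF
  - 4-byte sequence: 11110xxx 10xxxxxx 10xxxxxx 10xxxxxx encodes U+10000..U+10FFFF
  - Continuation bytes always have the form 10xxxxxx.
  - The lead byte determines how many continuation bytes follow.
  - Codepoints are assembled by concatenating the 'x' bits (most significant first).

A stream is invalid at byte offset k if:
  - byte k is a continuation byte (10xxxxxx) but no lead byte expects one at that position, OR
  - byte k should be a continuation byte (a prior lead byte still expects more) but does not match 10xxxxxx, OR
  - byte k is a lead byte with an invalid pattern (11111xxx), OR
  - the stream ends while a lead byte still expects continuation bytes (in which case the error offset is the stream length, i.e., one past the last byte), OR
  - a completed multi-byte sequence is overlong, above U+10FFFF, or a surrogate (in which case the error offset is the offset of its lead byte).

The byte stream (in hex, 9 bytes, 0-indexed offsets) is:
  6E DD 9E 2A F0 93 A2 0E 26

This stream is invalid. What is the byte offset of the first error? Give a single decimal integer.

Answer: 7

Derivation:
Byte[0]=6E: 1-byte ASCII. cp=U+006E
Byte[1]=DD: 2-byte lead, need 1 cont bytes. acc=0x1D
Byte[2]=9E: continuation. acc=(acc<<6)|0x1E=0x75E
Completed: cp=U+075E (starts at byte 1)
Byte[3]=2A: 1-byte ASCII. cp=U+002A
Byte[4]=F0: 4-byte lead, need 3 cont bytes. acc=0x0
Byte[5]=93: continuation. acc=(acc<<6)|0x13=0x13
Byte[6]=A2: continuation. acc=(acc<<6)|0x22=0x4E2
Byte[7]=0E: expected 10xxxxxx continuation. INVALID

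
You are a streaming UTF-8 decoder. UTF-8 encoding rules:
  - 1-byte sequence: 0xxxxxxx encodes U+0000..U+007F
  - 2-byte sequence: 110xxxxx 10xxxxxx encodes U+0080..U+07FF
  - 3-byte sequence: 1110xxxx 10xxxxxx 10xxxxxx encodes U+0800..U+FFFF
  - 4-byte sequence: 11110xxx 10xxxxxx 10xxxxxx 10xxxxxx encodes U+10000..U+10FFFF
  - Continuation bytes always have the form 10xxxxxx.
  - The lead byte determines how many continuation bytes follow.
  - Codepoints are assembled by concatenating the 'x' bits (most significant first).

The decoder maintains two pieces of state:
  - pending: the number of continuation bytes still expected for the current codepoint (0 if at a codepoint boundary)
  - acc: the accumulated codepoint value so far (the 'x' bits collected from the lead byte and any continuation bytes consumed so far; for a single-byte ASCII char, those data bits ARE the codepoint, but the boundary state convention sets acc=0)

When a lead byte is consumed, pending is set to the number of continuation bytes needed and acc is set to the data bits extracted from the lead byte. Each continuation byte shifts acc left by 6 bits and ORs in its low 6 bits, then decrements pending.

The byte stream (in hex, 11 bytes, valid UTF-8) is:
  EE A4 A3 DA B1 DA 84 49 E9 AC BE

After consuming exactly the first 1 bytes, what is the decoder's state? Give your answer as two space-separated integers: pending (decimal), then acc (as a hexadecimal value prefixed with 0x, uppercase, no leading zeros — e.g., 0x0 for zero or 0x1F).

Answer: 2 0xE

Derivation:
Byte[0]=EE: 3-byte lead. pending=2, acc=0xE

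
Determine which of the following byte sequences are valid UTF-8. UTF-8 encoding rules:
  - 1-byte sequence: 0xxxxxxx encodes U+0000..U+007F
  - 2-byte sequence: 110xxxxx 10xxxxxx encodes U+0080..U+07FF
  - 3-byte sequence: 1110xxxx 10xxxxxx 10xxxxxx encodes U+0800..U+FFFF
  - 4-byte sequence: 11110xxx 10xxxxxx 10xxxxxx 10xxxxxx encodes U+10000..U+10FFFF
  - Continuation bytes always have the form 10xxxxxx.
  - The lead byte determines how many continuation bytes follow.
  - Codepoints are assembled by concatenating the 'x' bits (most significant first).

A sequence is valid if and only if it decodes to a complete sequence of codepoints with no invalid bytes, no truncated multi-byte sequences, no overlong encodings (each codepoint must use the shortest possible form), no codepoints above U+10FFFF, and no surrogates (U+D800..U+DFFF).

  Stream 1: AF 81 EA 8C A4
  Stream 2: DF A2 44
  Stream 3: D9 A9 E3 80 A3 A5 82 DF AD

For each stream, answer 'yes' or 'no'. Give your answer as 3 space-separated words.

Stream 1: error at byte offset 0. INVALID
Stream 2: decodes cleanly. VALID
Stream 3: error at byte offset 5. INVALID

Answer: no yes no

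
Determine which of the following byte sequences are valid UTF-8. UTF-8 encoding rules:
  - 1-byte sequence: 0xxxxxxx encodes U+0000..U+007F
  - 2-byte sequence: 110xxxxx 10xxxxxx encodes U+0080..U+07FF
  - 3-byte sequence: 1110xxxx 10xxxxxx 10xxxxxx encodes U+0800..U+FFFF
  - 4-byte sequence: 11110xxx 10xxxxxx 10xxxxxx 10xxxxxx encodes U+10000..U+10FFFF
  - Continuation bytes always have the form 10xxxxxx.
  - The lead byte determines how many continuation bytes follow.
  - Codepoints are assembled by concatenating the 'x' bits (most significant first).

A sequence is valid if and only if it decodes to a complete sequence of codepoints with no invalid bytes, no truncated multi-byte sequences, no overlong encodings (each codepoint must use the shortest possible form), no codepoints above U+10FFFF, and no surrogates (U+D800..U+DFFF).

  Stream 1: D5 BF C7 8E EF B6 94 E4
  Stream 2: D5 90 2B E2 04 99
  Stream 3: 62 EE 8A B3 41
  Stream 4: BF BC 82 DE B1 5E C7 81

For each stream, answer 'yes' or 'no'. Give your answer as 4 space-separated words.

Stream 1: error at byte offset 8. INVALID
Stream 2: error at byte offset 4. INVALID
Stream 3: decodes cleanly. VALID
Stream 4: error at byte offset 0. INVALID

Answer: no no yes no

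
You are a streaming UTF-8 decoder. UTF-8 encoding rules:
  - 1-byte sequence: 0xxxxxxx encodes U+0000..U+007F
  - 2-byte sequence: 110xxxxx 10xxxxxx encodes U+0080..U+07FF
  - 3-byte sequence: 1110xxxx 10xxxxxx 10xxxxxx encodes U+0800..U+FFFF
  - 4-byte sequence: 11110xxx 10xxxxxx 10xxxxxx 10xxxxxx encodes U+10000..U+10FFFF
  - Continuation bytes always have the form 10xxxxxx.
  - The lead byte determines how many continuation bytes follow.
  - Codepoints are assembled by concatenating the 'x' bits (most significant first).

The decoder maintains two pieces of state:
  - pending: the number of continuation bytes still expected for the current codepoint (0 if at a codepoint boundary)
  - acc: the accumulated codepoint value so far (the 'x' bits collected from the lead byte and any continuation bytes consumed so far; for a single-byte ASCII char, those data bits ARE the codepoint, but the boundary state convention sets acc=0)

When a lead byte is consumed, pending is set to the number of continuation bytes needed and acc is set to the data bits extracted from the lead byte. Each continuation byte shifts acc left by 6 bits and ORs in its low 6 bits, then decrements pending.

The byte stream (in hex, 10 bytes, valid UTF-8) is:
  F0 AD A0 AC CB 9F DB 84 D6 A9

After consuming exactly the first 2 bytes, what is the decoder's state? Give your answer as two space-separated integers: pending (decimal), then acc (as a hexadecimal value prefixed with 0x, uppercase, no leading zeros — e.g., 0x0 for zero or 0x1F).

Byte[0]=F0: 4-byte lead. pending=3, acc=0x0
Byte[1]=AD: continuation. acc=(acc<<6)|0x2D=0x2D, pending=2

Answer: 2 0x2D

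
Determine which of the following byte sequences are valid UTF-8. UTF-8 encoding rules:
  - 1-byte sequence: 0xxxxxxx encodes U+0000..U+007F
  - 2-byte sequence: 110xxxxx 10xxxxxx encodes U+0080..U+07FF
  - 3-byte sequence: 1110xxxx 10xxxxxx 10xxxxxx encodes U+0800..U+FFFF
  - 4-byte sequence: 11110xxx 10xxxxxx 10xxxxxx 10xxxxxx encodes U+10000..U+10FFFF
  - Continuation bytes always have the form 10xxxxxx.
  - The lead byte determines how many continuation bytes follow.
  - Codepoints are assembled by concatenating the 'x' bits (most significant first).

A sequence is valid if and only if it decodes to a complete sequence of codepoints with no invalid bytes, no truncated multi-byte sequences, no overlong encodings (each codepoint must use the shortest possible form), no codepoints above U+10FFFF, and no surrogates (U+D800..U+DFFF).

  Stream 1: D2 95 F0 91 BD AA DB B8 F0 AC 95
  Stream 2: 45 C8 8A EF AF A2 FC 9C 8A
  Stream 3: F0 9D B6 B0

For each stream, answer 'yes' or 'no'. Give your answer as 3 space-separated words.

Stream 1: error at byte offset 11. INVALID
Stream 2: error at byte offset 6. INVALID
Stream 3: decodes cleanly. VALID

Answer: no no yes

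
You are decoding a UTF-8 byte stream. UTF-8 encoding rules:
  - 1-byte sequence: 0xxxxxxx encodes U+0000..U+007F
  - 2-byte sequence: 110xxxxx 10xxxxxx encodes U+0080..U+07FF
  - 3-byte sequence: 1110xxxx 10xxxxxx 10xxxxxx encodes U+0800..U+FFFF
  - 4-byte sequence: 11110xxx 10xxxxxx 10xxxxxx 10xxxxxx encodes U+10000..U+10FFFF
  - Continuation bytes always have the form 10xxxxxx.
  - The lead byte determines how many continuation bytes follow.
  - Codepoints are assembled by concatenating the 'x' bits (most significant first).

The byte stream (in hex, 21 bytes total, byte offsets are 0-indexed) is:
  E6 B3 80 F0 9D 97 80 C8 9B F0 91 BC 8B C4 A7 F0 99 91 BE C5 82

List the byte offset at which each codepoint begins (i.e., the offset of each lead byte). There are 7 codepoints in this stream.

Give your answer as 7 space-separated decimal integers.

Byte[0]=E6: 3-byte lead, need 2 cont bytes. acc=0x6
Byte[1]=B3: continuation. acc=(acc<<6)|0x33=0x1B3
Byte[2]=80: continuation. acc=(acc<<6)|0x00=0x6CC0
Completed: cp=U+6CC0 (starts at byte 0)
Byte[3]=F0: 4-byte lead, need 3 cont bytes. acc=0x0
Byte[4]=9D: continuation. acc=(acc<<6)|0x1D=0x1D
Byte[5]=97: continuation. acc=(acc<<6)|0x17=0x757
Byte[6]=80: continuation. acc=(acc<<6)|0x00=0x1D5C0
Completed: cp=U+1D5C0 (starts at byte 3)
Byte[7]=C8: 2-byte lead, need 1 cont bytes. acc=0x8
Byte[8]=9B: continuation. acc=(acc<<6)|0x1B=0x21B
Completed: cp=U+021B (starts at byte 7)
Byte[9]=F0: 4-byte lead, need 3 cont bytes. acc=0x0
Byte[10]=91: continuation. acc=(acc<<6)|0x11=0x11
Byte[11]=BC: continuation. acc=(acc<<6)|0x3C=0x47C
Byte[12]=8B: continuation. acc=(acc<<6)|0x0B=0x11F0B
Completed: cp=U+11F0B (starts at byte 9)
Byte[13]=C4: 2-byte lead, need 1 cont bytes. acc=0x4
Byte[14]=A7: continuation. acc=(acc<<6)|0x27=0x127
Completed: cp=U+0127 (starts at byte 13)
Byte[15]=F0: 4-byte lead, need 3 cont bytes. acc=0x0
Byte[16]=99: continuation. acc=(acc<<6)|0x19=0x19
Byte[17]=91: continuation. acc=(acc<<6)|0x11=0x651
Byte[18]=BE: continuation. acc=(acc<<6)|0x3E=0x1947E
Completed: cp=U+1947E (starts at byte 15)
Byte[19]=C5: 2-byte lead, need 1 cont bytes. acc=0x5
Byte[20]=82: continuation. acc=(acc<<6)|0x02=0x142
Completed: cp=U+0142 (starts at byte 19)

Answer: 0 3 7 9 13 15 19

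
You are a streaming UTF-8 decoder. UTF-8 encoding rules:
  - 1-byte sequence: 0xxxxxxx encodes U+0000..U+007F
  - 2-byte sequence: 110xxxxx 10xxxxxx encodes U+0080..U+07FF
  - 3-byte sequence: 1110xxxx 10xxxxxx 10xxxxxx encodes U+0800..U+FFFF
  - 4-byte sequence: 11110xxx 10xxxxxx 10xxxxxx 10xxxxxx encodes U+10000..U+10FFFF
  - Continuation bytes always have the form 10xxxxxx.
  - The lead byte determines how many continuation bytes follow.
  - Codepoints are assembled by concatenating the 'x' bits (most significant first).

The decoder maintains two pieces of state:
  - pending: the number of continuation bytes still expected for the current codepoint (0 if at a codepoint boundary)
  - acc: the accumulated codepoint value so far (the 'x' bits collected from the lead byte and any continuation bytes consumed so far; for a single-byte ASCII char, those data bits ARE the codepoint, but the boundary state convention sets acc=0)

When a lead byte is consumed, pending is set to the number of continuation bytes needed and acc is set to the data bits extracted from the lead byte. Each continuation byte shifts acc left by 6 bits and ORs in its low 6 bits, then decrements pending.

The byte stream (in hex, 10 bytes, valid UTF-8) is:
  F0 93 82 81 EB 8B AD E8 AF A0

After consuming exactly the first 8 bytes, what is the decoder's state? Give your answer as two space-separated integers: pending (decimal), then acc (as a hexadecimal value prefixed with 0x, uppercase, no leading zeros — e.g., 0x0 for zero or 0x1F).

Answer: 2 0x8

Derivation:
Byte[0]=F0: 4-byte lead. pending=3, acc=0x0
Byte[1]=93: continuation. acc=(acc<<6)|0x13=0x13, pending=2
Byte[2]=82: continuation. acc=(acc<<6)|0x02=0x4C2, pending=1
Byte[3]=81: continuation. acc=(acc<<6)|0x01=0x13081, pending=0
Byte[4]=EB: 3-byte lead. pending=2, acc=0xB
Byte[5]=8B: continuation. acc=(acc<<6)|0x0B=0x2CB, pending=1
Byte[6]=AD: continuation. acc=(acc<<6)|0x2D=0xB2ED, pending=0
Byte[7]=E8: 3-byte lead. pending=2, acc=0x8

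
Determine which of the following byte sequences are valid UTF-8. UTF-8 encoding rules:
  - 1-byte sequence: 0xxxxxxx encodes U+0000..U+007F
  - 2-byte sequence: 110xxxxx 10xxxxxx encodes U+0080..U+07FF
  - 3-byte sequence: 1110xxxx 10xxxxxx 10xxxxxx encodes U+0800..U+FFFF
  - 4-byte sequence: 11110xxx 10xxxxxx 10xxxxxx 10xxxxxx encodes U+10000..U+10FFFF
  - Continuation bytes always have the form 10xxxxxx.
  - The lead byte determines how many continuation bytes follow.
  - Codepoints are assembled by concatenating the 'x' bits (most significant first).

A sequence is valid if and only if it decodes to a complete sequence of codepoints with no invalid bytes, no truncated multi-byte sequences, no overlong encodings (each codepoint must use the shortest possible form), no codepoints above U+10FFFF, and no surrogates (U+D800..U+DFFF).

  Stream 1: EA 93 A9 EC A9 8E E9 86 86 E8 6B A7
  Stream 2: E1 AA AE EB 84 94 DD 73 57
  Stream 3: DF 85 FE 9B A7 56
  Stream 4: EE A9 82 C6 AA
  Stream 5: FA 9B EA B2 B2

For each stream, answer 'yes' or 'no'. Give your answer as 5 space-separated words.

Answer: no no no yes no

Derivation:
Stream 1: error at byte offset 10. INVALID
Stream 2: error at byte offset 7. INVALID
Stream 3: error at byte offset 2. INVALID
Stream 4: decodes cleanly. VALID
Stream 5: error at byte offset 0. INVALID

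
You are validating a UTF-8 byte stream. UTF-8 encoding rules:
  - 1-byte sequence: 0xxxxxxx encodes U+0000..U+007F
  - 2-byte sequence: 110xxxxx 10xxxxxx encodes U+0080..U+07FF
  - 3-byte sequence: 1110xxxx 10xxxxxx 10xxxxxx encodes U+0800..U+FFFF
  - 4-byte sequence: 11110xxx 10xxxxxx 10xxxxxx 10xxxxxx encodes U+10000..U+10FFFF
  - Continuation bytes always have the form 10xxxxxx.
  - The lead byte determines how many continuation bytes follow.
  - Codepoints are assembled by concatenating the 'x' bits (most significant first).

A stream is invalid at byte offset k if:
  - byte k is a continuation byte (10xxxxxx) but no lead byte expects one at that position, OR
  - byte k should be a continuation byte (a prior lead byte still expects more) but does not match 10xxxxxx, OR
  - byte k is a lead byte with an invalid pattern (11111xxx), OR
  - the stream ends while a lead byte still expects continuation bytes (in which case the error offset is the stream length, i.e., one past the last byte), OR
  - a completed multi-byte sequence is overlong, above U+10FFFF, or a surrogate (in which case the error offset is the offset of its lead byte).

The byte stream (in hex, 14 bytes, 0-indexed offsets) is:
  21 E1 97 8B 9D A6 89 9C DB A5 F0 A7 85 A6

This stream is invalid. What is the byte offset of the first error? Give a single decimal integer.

Byte[0]=21: 1-byte ASCII. cp=U+0021
Byte[1]=E1: 3-byte lead, need 2 cont bytes. acc=0x1
Byte[2]=97: continuation. acc=(acc<<6)|0x17=0x57
Byte[3]=8B: continuation. acc=(acc<<6)|0x0B=0x15CB
Completed: cp=U+15CB (starts at byte 1)
Byte[4]=9D: INVALID lead byte (not 0xxx/110x/1110/11110)

Answer: 4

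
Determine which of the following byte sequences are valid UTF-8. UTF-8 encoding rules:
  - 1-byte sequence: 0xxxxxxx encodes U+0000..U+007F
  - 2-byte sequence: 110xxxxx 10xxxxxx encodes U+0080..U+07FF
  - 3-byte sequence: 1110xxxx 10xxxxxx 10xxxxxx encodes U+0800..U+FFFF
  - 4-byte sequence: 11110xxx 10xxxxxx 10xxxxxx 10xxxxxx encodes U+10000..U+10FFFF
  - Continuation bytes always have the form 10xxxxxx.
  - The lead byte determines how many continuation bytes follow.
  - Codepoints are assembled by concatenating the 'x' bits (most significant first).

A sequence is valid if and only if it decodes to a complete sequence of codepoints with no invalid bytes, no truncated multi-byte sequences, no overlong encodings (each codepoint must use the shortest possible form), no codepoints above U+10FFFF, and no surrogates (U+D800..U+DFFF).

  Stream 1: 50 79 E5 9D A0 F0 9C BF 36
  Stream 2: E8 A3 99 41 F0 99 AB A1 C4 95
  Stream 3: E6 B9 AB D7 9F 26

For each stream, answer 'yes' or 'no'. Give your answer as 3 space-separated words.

Answer: no yes yes

Derivation:
Stream 1: error at byte offset 8. INVALID
Stream 2: decodes cleanly. VALID
Stream 3: decodes cleanly. VALID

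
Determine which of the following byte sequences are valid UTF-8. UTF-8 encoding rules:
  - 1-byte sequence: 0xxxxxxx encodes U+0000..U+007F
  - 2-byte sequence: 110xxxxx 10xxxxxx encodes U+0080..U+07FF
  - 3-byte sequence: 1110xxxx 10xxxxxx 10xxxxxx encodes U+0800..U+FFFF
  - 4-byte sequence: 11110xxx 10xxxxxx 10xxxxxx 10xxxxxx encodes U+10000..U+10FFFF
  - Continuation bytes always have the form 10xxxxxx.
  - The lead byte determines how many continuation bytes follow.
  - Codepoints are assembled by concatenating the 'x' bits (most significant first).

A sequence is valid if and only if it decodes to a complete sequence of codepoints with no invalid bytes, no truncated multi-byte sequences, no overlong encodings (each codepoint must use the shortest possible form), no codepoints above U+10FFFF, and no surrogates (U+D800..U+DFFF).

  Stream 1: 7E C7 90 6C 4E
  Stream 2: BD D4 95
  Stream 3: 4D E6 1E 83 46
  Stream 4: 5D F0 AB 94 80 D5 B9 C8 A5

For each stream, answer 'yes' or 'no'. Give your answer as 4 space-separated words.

Stream 1: decodes cleanly. VALID
Stream 2: error at byte offset 0. INVALID
Stream 3: error at byte offset 2. INVALID
Stream 4: decodes cleanly. VALID

Answer: yes no no yes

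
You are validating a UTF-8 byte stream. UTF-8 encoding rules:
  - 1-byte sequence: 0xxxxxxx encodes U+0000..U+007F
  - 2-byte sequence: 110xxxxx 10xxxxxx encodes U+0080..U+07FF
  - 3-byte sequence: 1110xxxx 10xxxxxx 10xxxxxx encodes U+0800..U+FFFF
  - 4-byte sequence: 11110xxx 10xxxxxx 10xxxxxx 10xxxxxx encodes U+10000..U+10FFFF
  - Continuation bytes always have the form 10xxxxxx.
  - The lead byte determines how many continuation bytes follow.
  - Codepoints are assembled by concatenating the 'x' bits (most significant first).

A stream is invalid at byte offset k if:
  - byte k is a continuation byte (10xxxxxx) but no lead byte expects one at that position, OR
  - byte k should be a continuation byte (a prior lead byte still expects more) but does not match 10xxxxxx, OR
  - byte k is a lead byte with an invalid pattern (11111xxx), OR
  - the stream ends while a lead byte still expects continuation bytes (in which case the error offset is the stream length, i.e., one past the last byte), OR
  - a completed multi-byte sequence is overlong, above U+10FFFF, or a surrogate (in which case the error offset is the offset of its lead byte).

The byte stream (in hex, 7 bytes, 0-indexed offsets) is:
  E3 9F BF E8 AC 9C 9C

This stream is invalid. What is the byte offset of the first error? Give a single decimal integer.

Byte[0]=E3: 3-byte lead, need 2 cont bytes. acc=0x3
Byte[1]=9F: continuation. acc=(acc<<6)|0x1F=0xDF
Byte[2]=BF: continuation. acc=(acc<<6)|0x3F=0x37FF
Completed: cp=U+37FF (starts at byte 0)
Byte[3]=E8: 3-byte lead, need 2 cont bytes. acc=0x8
Byte[4]=AC: continuation. acc=(acc<<6)|0x2C=0x22C
Byte[5]=9C: continuation. acc=(acc<<6)|0x1C=0x8B1C
Completed: cp=U+8B1C (starts at byte 3)
Byte[6]=9C: INVALID lead byte (not 0xxx/110x/1110/11110)

Answer: 6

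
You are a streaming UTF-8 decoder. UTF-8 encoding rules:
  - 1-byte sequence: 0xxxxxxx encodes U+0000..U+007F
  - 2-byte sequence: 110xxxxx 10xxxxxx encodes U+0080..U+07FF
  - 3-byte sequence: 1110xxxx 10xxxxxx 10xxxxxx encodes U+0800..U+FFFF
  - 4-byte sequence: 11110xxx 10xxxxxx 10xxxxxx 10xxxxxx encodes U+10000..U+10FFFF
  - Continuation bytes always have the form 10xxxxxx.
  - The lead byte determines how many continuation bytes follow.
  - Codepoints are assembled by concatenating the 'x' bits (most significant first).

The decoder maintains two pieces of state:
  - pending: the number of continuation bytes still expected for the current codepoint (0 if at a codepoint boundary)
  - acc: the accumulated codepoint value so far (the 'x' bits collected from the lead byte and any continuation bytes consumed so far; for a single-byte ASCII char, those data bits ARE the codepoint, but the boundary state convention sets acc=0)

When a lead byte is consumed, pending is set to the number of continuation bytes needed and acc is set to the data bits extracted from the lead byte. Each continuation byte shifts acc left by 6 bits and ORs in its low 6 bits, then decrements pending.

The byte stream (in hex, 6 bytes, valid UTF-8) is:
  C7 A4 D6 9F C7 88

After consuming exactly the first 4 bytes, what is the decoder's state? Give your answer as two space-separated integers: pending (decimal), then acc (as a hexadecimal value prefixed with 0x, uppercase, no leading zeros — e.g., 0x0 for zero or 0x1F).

Answer: 0 0x59F

Derivation:
Byte[0]=C7: 2-byte lead. pending=1, acc=0x7
Byte[1]=A4: continuation. acc=(acc<<6)|0x24=0x1E4, pending=0
Byte[2]=D6: 2-byte lead. pending=1, acc=0x16
Byte[3]=9F: continuation. acc=(acc<<6)|0x1F=0x59F, pending=0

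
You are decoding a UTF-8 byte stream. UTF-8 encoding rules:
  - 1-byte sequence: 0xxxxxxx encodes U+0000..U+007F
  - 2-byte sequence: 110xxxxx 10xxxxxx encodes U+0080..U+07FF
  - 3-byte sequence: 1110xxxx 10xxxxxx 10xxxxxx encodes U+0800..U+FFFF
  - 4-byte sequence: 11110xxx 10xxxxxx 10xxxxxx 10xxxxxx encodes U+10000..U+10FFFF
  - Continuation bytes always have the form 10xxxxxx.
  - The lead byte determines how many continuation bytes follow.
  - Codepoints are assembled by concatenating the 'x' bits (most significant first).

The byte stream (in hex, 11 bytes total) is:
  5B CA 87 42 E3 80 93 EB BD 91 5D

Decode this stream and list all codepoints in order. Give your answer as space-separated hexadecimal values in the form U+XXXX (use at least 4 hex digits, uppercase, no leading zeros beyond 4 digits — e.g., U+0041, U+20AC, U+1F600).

Byte[0]=5B: 1-byte ASCII. cp=U+005B
Byte[1]=CA: 2-byte lead, need 1 cont bytes. acc=0xA
Byte[2]=87: continuation. acc=(acc<<6)|0x07=0x287
Completed: cp=U+0287 (starts at byte 1)
Byte[3]=42: 1-byte ASCII. cp=U+0042
Byte[4]=E3: 3-byte lead, need 2 cont bytes. acc=0x3
Byte[5]=80: continuation. acc=(acc<<6)|0x00=0xC0
Byte[6]=93: continuation. acc=(acc<<6)|0x13=0x3013
Completed: cp=U+3013 (starts at byte 4)
Byte[7]=EB: 3-byte lead, need 2 cont bytes. acc=0xB
Byte[8]=BD: continuation. acc=(acc<<6)|0x3D=0x2FD
Byte[9]=91: continuation. acc=(acc<<6)|0x11=0xBF51
Completed: cp=U+BF51 (starts at byte 7)
Byte[10]=5D: 1-byte ASCII. cp=U+005D

Answer: U+005B U+0287 U+0042 U+3013 U+BF51 U+005D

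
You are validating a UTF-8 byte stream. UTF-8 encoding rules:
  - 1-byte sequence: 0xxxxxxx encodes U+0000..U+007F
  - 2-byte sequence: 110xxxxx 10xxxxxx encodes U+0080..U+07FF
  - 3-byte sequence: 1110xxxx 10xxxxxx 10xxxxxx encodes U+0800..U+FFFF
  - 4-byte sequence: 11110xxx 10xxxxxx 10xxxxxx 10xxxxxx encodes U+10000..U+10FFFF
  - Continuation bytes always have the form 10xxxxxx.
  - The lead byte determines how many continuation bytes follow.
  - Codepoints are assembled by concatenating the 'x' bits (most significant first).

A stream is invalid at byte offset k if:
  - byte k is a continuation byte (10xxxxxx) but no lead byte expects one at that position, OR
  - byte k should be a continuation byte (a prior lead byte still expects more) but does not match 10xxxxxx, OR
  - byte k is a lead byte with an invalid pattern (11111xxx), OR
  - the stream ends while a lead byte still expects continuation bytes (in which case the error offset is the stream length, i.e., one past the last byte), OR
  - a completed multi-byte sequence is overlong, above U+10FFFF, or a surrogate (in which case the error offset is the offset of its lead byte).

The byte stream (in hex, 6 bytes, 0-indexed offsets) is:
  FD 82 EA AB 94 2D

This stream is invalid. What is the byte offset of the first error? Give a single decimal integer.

Answer: 0

Derivation:
Byte[0]=FD: INVALID lead byte (not 0xxx/110x/1110/11110)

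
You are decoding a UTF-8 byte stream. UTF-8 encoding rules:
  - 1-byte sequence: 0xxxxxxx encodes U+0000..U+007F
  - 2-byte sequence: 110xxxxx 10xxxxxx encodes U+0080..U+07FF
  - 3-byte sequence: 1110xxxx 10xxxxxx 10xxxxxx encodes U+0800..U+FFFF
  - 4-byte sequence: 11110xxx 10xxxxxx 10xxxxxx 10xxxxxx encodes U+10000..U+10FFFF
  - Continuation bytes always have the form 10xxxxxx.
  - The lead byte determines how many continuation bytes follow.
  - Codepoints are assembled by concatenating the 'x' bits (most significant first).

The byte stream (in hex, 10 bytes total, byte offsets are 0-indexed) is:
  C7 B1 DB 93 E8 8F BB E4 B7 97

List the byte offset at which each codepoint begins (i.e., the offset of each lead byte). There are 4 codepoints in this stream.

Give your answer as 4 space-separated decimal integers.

Byte[0]=C7: 2-byte lead, need 1 cont bytes. acc=0x7
Byte[1]=B1: continuation. acc=(acc<<6)|0x31=0x1F1
Completed: cp=U+01F1 (starts at byte 0)
Byte[2]=DB: 2-byte lead, need 1 cont bytes. acc=0x1B
Byte[3]=93: continuation. acc=(acc<<6)|0x13=0x6D3
Completed: cp=U+06D3 (starts at byte 2)
Byte[4]=E8: 3-byte lead, need 2 cont bytes. acc=0x8
Byte[5]=8F: continuation. acc=(acc<<6)|0x0F=0x20F
Byte[6]=BB: continuation. acc=(acc<<6)|0x3B=0x83FB
Completed: cp=U+83FB (starts at byte 4)
Byte[7]=E4: 3-byte lead, need 2 cont bytes. acc=0x4
Byte[8]=B7: continuation. acc=(acc<<6)|0x37=0x137
Byte[9]=97: continuation. acc=(acc<<6)|0x17=0x4DD7
Completed: cp=U+4DD7 (starts at byte 7)

Answer: 0 2 4 7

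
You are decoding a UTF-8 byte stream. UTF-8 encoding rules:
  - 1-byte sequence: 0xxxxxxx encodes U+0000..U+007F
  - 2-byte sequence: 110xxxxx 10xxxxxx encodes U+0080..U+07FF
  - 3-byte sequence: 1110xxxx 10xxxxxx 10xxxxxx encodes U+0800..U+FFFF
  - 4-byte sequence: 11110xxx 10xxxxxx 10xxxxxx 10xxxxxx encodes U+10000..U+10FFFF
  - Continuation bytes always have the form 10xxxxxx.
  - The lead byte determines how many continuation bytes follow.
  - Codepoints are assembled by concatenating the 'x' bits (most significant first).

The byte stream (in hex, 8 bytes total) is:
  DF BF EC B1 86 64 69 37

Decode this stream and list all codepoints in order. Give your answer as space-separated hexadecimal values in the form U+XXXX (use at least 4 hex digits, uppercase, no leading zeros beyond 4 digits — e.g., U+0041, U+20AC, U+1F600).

Answer: U+07FF U+CC46 U+0064 U+0069 U+0037

Derivation:
Byte[0]=DF: 2-byte lead, need 1 cont bytes. acc=0x1F
Byte[1]=BF: continuation. acc=(acc<<6)|0x3F=0x7FF
Completed: cp=U+07FF (starts at byte 0)
Byte[2]=EC: 3-byte lead, need 2 cont bytes. acc=0xC
Byte[3]=B1: continuation. acc=(acc<<6)|0x31=0x331
Byte[4]=86: continuation. acc=(acc<<6)|0x06=0xCC46
Completed: cp=U+CC46 (starts at byte 2)
Byte[5]=64: 1-byte ASCII. cp=U+0064
Byte[6]=69: 1-byte ASCII. cp=U+0069
Byte[7]=37: 1-byte ASCII. cp=U+0037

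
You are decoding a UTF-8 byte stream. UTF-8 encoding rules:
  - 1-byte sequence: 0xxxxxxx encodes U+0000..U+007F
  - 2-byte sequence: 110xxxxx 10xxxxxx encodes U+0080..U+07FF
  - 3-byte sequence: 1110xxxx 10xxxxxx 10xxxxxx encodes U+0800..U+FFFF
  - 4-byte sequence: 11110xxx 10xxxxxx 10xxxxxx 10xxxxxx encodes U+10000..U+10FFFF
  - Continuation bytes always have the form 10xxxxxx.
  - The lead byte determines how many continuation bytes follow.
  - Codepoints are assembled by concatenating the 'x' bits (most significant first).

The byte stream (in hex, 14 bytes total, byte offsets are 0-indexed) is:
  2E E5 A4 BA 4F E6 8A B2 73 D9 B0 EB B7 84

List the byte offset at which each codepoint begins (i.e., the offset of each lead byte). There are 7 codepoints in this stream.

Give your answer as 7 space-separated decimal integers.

Answer: 0 1 4 5 8 9 11

Derivation:
Byte[0]=2E: 1-byte ASCII. cp=U+002E
Byte[1]=E5: 3-byte lead, need 2 cont bytes. acc=0x5
Byte[2]=A4: continuation. acc=(acc<<6)|0x24=0x164
Byte[3]=BA: continuation. acc=(acc<<6)|0x3A=0x593A
Completed: cp=U+593A (starts at byte 1)
Byte[4]=4F: 1-byte ASCII. cp=U+004F
Byte[5]=E6: 3-byte lead, need 2 cont bytes. acc=0x6
Byte[6]=8A: continuation. acc=(acc<<6)|0x0A=0x18A
Byte[7]=B2: continuation. acc=(acc<<6)|0x32=0x62B2
Completed: cp=U+62B2 (starts at byte 5)
Byte[8]=73: 1-byte ASCII. cp=U+0073
Byte[9]=D9: 2-byte lead, need 1 cont bytes. acc=0x19
Byte[10]=B0: continuation. acc=(acc<<6)|0x30=0x670
Completed: cp=U+0670 (starts at byte 9)
Byte[11]=EB: 3-byte lead, need 2 cont bytes. acc=0xB
Byte[12]=B7: continuation. acc=(acc<<6)|0x37=0x2F7
Byte[13]=84: continuation. acc=(acc<<6)|0x04=0xBDC4
Completed: cp=U+BDC4 (starts at byte 11)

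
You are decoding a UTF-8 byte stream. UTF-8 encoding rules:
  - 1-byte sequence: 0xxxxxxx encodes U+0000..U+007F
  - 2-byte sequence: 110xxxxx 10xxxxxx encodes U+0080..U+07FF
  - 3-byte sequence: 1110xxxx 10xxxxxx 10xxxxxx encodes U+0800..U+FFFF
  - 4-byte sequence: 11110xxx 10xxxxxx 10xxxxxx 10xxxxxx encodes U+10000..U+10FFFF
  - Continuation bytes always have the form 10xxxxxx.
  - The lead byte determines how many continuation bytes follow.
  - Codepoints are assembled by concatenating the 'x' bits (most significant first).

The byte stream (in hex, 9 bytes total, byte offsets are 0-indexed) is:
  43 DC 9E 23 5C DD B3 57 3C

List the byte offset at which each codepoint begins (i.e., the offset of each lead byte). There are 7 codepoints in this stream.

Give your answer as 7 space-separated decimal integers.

Answer: 0 1 3 4 5 7 8

Derivation:
Byte[0]=43: 1-byte ASCII. cp=U+0043
Byte[1]=DC: 2-byte lead, need 1 cont bytes. acc=0x1C
Byte[2]=9E: continuation. acc=(acc<<6)|0x1E=0x71E
Completed: cp=U+071E (starts at byte 1)
Byte[3]=23: 1-byte ASCII. cp=U+0023
Byte[4]=5C: 1-byte ASCII. cp=U+005C
Byte[5]=DD: 2-byte lead, need 1 cont bytes. acc=0x1D
Byte[6]=B3: continuation. acc=(acc<<6)|0x33=0x773
Completed: cp=U+0773 (starts at byte 5)
Byte[7]=57: 1-byte ASCII. cp=U+0057
Byte[8]=3C: 1-byte ASCII. cp=U+003C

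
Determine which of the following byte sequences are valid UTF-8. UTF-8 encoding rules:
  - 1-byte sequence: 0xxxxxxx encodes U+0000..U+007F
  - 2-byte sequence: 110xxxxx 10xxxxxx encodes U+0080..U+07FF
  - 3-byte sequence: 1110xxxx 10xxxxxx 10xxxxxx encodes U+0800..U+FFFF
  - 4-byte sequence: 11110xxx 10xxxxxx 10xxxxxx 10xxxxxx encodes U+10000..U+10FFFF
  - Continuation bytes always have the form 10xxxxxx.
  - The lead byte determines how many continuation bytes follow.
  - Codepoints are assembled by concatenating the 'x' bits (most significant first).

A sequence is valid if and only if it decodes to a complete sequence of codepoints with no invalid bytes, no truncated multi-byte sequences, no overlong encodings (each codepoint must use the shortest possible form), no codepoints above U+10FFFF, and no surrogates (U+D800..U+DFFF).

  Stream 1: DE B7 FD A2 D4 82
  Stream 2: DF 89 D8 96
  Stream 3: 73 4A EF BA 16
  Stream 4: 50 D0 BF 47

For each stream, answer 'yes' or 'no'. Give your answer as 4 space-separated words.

Stream 1: error at byte offset 2. INVALID
Stream 2: decodes cleanly. VALID
Stream 3: error at byte offset 4. INVALID
Stream 4: decodes cleanly. VALID

Answer: no yes no yes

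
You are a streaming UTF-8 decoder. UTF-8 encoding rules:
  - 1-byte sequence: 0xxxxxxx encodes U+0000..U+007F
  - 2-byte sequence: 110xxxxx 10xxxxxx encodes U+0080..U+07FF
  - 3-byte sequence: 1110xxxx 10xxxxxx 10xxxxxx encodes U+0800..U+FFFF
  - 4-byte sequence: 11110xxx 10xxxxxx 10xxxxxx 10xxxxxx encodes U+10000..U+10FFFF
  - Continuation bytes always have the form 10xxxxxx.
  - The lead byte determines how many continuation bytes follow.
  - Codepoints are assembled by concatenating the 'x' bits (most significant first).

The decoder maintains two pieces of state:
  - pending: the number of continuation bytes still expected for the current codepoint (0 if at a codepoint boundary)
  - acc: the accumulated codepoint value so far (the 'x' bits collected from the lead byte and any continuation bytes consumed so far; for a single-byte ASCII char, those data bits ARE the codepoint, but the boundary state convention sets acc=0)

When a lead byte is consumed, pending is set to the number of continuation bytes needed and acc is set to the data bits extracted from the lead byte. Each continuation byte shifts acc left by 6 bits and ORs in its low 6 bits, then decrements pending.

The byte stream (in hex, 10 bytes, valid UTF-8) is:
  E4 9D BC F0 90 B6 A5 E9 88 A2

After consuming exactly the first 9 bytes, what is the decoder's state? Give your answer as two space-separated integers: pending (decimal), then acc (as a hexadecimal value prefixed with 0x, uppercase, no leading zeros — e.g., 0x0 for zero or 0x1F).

Answer: 1 0x248

Derivation:
Byte[0]=E4: 3-byte lead. pending=2, acc=0x4
Byte[1]=9D: continuation. acc=(acc<<6)|0x1D=0x11D, pending=1
Byte[2]=BC: continuation. acc=(acc<<6)|0x3C=0x477C, pending=0
Byte[3]=F0: 4-byte lead. pending=3, acc=0x0
Byte[4]=90: continuation. acc=(acc<<6)|0x10=0x10, pending=2
Byte[5]=B6: continuation. acc=(acc<<6)|0x36=0x436, pending=1
Byte[6]=A5: continuation. acc=(acc<<6)|0x25=0x10DA5, pending=0
Byte[7]=E9: 3-byte lead. pending=2, acc=0x9
Byte[8]=88: continuation. acc=(acc<<6)|0x08=0x248, pending=1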